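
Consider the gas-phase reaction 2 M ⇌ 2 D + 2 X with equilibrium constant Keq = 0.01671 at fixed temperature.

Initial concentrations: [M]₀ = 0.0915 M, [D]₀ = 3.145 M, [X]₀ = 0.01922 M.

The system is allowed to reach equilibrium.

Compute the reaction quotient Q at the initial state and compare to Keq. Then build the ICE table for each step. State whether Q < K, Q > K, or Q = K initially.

Q₀ = 0.4364 vs Keq = 0.01671 ⇒ Q>K, reverse
Step 1:
                    M           D           X
  I            0.0915       3.145     0.01922
  C           0.01483    -0.01483    -0.01483
  E            0.1063        3.13    0.004391
  solve Keq expr → x = -0.007414; check Q = 0.01671

Q₀ = 0.4364; Q > K (proceeds reverse)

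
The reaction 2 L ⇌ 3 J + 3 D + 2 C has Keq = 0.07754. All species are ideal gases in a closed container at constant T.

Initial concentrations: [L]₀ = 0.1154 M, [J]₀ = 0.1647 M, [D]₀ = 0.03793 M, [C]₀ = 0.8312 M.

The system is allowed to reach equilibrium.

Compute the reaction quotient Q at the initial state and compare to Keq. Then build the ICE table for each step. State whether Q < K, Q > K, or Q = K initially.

Q₀ = 1.2648e-05 vs Keq = 0.07754 ⇒ Q<K, forward
Step 1:
                   L          J          D          C
  Initial     0.1154     0.1647    0.03793     0.8312
  Change    -0.08242     0.1236     0.1236    0.08242
  Equil      0.03298     0.2883     0.1616     0.9136
  solve Keq expr → x = 0.04121; check Q = 0.07754

Q₀ = 1.2648e-05; Q < K (proceeds forward)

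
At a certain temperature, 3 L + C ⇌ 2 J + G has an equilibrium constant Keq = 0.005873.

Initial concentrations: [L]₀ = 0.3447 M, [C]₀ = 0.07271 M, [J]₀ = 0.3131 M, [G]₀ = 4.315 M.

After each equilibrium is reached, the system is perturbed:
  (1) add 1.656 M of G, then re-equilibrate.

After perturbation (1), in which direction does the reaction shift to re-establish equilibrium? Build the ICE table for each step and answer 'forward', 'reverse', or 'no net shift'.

Q₀ = 142 vs Keq = 0.005873 ⇒ Q>K, reverse
Step 1:
                    L           C           J           G
  init         0.3447     0.07271      0.3131       4.315
  Δ            0.4508      0.1503     -0.3005     -0.1503
  eq           0.7955       0.223     0.01258       4.165
  solve Keq expr → x = -0.1503; check Q = 0.005873
Then add 1.656 M of G.
Step 2:
                    L           C           J           G
  init         0.7955       0.223     0.01258       5.821
  Δ           0.00279  9.2993e-04    -0.00186 -9.2993e-04
  eq           0.7983      0.2239     0.01072        5.82
  solve Keq expr → x = -9.2993e-04; check Q = 0.005873

Direction: reverse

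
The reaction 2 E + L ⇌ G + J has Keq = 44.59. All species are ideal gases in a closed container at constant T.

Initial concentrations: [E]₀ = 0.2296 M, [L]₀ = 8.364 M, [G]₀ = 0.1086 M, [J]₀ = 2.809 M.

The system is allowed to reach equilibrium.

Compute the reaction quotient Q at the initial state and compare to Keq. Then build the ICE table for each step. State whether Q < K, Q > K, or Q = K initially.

Q₀ = 0.6919; Q < K (proceeds forward)

Q₀ = 0.6919 vs Keq = 44.59 ⇒ Q<K, forward
Step 1:
                  E         L         G         J
  I          0.2296     8.364    0.1086     2.809
  C         -0.1896  -0.09479   0.09479   0.09479
  E         0.04002     8.269    0.2034     2.904
  solve Keq expr → x = 0.09479; check Q = 44.59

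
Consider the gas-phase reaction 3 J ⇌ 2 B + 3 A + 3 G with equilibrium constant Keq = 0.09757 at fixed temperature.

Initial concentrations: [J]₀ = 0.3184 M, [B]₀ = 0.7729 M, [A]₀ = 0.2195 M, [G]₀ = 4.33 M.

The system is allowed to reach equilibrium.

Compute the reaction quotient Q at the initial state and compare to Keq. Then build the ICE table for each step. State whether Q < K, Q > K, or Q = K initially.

Q₀ = 15.89 vs Keq = 0.09757 ⇒ Q>K, reverse
Step 1:
                   J          B          A          G
  I           0.3184     0.7729     0.2195       4.33
  C           0.1519    -0.1013    -0.1519    -0.1519
  E           0.4703     0.6716    0.06757      4.178
  solve Keq expr → x = -0.05064; check Q = 0.09757

Q₀ = 15.89; Q > K (proceeds reverse)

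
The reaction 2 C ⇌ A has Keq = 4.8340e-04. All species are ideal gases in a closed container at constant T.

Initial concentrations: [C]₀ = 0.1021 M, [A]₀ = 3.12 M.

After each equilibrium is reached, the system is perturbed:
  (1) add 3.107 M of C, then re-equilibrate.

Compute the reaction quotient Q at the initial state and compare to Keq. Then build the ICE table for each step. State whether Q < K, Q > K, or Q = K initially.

Q₀ = 299.3; Q > K (proceeds reverse)

Q₀ = 299.3 vs Keq = 4.8340e-04 ⇒ Q>K, reverse
Step 1:
                   C          A
  I           0.1021       3.12
  C            6.202     -3.101
  E            6.304    0.01921
  solve Keq expr → x = -3.101; check Q = 4.8340e-04
Then add 3.107 M of C.
Step 2:
                   C          A
  I            9.411    0.01921
  C         -0.04636    0.02318
  E            9.364    0.04239
  solve Keq expr → x = 0.02318; check Q = 4.8340e-04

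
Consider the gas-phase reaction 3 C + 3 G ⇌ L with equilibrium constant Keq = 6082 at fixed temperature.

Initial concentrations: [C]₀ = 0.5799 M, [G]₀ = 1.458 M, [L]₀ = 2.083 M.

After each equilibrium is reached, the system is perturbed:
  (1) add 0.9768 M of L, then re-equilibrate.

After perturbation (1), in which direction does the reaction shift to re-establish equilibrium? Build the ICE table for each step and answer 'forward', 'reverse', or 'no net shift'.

Q₀ = 3.446 vs Keq = 6082 ⇒ Q<K, forward
Step 1:
                  C         G         L
  Initial    0.5799     1.458     2.083
  Change    -0.5046   -0.5046    0.1682
  Equil     0.07531    0.9534     2.251
  solve Keq expr → x = 0.1682; check Q = 6082
Then add 0.9768 M of L.
Step 2:
                  C         G         L
  Initial   0.07531    0.9534     3.228
  Change    0.00881   0.00881 -0.002937
  Equil     0.08412    0.9622     3.225
  solve Keq expr → x = -0.002937; check Q = 6082

Direction: reverse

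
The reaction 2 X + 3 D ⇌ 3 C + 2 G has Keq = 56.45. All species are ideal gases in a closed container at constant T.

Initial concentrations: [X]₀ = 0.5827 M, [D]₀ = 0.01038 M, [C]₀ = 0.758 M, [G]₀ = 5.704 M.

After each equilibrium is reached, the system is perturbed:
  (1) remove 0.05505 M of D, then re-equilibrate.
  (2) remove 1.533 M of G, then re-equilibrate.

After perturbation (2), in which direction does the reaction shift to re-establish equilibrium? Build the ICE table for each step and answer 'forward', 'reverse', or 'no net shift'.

Q₀ = 3.7315e+07 vs Keq = 56.45 ⇒ Q>K, reverse
Step 1:
                   X          D          C          G
  I           0.5827    0.01038      0.758      5.704
  C           0.2388     0.3582    -0.3582    -0.2388
  E           0.8215     0.3686     0.3998      5.465
  solve Keq expr → x = -0.1194; check Q = 56.45
Then remove 0.05505 M of D.
Step 2:
                   X          D          C          G
  I           0.8215     0.3136     0.3998      5.465
  C           0.0172    0.02581   -0.02581    -0.0172
  E           0.8387     0.3394      0.374      5.448
  solve Keq expr → x = -0.008602; check Q = 56.45
Then remove 1.533 M of G.
Step 3:
                   X          D          C          G
  I           0.8387     0.3394      0.374      3.915
  C         -0.02325   -0.03488    0.03488    0.02325
  E           0.8155     0.3045     0.4088      3.938
  solve Keq expr → x = 0.01163; check Q = 56.45

Direction: forward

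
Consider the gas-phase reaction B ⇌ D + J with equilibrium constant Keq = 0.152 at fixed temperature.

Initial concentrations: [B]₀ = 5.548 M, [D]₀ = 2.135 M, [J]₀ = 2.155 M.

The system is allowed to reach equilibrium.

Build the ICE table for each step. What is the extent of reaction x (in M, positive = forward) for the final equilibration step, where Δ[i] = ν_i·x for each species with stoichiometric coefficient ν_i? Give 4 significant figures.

Q₀ = 0.8293 vs Keq = 0.152 ⇒ Q>K, reverse
Step 1:
                   B          D          J
  init         5.548      2.135      2.155
  Δ            1.137     -1.137     -1.137
  eq           6.685     0.9981      1.018
  solve Keq expr → x = -1.137; check Q = 0.152

x = -1.137 M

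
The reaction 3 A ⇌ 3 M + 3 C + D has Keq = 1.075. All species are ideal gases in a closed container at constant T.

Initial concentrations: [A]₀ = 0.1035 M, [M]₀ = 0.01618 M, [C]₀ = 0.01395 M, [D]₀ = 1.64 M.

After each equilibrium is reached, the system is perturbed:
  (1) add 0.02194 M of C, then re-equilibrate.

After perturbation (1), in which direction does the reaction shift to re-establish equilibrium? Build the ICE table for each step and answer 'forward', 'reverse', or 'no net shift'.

Q₀ = 1.7009e-08 vs Keq = 1.075 ⇒ Q<K, forward
Step 1:
                    A           M           C           D
  init         0.1035     0.01618     0.01395        1.64
  Δ          -0.09058     0.09058     0.09058     0.03019
  eq          0.01292      0.1068      0.1045        1.67
  solve Keq expr → x = 0.03019; check Q = 1.075
Then add 0.02194 M of C.
Step 2:
                    A           M           C           D
  init        0.01292      0.1068      0.1265        1.67
  Δ          0.002138   -0.002138   -0.002138 -7.1278e-04
  eq          0.01506      0.1046      0.1243       1.669
  solve Keq expr → x = -7.1278e-04; check Q = 1.075

Direction: reverse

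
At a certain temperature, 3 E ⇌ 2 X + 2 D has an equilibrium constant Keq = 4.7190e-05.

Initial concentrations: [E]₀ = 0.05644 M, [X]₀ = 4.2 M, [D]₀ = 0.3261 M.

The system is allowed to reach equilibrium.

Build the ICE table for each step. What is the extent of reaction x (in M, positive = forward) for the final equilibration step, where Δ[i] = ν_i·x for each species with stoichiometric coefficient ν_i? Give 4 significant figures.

Q₀ = 1.0434e+04 vs Keq = 4.7190e-05 ⇒ Q>K, reverse
Step 1:
                    E           X           D
  init        0.05644         4.2      0.3261
  Δ            0.4881     -0.3254     -0.3254
  eq           0.5445       3.875  7.1239e-04
  solve Keq expr → x = -0.1627; check Q = 4.7190e-05

x = -0.1627 M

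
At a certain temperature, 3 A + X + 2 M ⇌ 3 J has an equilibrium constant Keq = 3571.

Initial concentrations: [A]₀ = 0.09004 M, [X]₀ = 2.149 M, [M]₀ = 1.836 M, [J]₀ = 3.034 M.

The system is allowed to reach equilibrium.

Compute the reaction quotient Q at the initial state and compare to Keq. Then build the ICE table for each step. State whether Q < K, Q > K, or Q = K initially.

Q₀ = 5282; Q > K (proceeds reverse)

Q₀ = 5282 vs Keq = 3571 ⇒ Q>K, reverse
Step 1:
                   A          X          M          J
  Initial    0.09004      2.149      1.836      3.034
  Change      0.0118   0.003932   0.007863    -0.0118
  Equil       0.1018      2.153      1.844      3.022
  solve Keq expr → x = -0.003932; check Q = 3571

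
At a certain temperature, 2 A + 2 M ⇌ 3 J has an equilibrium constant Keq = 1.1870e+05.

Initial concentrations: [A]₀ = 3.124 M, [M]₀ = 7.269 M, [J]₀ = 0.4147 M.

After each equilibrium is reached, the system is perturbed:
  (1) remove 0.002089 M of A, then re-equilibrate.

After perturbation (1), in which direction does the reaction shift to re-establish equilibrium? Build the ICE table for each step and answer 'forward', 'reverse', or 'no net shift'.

Direction: reverse

Q₀ = 1.3830e-04 vs Keq = 1.1870e+05 ⇒ Q<K, forward
Step 1:
                    A           M           J
  I             3.124       7.269      0.4147
  C            -3.116      -3.116       4.674
  E          0.008023       4.153       5.089
  solve Keq expr → x = 1.558; check Q = 1.1870e+05
Then remove 0.002089 M of A.
Step 2:
                    A           M           J
  I          0.005934       4.153       5.089
  C          0.002078    0.002078   -0.003116
  E          0.008011       4.155       5.086
  solve Keq expr → x = -0.001039; check Q = 1.1870e+05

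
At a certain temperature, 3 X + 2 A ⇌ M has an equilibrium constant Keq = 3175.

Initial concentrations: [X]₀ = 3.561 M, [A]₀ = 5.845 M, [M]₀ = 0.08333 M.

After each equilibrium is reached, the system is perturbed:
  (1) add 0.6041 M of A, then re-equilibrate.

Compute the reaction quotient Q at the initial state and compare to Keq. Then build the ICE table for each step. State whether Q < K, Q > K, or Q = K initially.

Q₀ = 5.4015e-05 vs Keq = 3175 ⇒ Q<K, forward
Step 1:
                    X           A           M
  init          3.561       5.845     0.08333
  Δ            -3.529      -2.353       1.176
  eq          0.03192       3.492        1.26
  solve Keq expr → x = 1.176; check Q = 3175
Then add 0.6041 M of A.
Step 2:
                    X           A           M
  init        0.03192       4.096        1.26
  Δ         -0.003203   -0.002135    0.001068
  eq          0.02872       4.094       1.261
  solve Keq expr → x = 0.001068; check Q = 3175

Q₀ = 5.4015e-05; Q < K (proceeds forward)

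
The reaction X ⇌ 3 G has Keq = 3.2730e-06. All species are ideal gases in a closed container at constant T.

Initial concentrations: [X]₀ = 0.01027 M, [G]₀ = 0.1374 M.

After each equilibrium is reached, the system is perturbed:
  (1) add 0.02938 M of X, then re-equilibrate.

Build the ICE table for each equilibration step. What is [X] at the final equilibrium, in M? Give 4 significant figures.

[X]_eq = 0.08329 M

Q₀ = 0.2526 vs Keq = 3.2730e-06 ⇒ Q>K, reverse
Step 1:
                    X           G
  I           0.01027      0.1374
  C           0.04393     -0.1318
  E            0.0542    0.005619
  solve Keq expr → x = -0.04393; check Q = 3.2730e-06
Then add 0.02938 M of X.
Step 2:
                    X           G
  I           0.08358    0.005619
  C       -2.8842e-04  8.6525e-04
  E           0.08329    0.006484
  solve Keq expr → x = 2.8842e-04; check Q = 3.2730e-06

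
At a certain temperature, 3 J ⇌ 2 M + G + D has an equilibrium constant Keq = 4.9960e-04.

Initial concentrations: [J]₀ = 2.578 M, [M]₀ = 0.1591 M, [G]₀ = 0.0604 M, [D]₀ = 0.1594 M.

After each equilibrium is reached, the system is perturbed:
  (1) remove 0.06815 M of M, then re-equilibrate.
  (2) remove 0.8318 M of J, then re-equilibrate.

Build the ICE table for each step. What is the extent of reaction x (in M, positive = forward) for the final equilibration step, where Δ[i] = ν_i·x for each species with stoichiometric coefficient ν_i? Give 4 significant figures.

Q₀ = 1.4224e-05 vs Keq = 4.9960e-04 ⇒ Q<K, forward
Step 1:
                   J          M          G          D
  Initial      2.578     0.1591     0.0604     0.1594
  Change     -0.3115     0.2077     0.1038     0.1038
  Equil        2.266     0.3668     0.1642     0.2632
  solve Keq expr → x = 0.1038; check Q = 4.9960e-04
Then remove 0.06815 M of M.
Step 2:
                   J          M          G          D
  Initial      2.266     0.2986     0.1642     0.2632
  Change    -0.04697    0.03132    0.01566    0.01566
  Equil        2.219       0.33     0.1799     0.2789
  solve Keq expr → x = 0.01566; check Q = 4.9960e-04
Then remove 0.8318 M of J.
Step 3:
                   J          M          G          D
  Initial      1.388       0.33     0.1799     0.2789
  Change      0.1376   -0.09172   -0.04586   -0.04586
  Equil        1.525     0.2382      0.134      0.233
  solve Keq expr → x = -0.04586; check Q = 4.9960e-04

x = -0.04586 M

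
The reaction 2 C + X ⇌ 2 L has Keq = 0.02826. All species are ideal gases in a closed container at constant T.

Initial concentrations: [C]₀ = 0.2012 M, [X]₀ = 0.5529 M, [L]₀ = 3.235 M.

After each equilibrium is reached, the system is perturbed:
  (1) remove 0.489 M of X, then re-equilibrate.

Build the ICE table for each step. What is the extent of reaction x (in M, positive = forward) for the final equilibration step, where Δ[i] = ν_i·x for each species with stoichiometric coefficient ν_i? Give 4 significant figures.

Q₀ = 467.6 vs Keq = 0.02826 ⇒ Q>K, reverse
Step 1:
                    C           X           L
  I            0.2012      0.5529       3.235
  C             2.595       1.298      -2.595
  E             2.797       1.851      0.6396
  solve Keq expr → x = -1.298; check Q = 0.02826
Then remove 0.489 M of X.
Step 2:
                    C           X           L
  I             2.797       1.362      0.6396
  C           0.07004     0.03502    -0.07004
  E             2.867       1.397      0.5695
  solve Keq expr → x = -0.03502; check Q = 0.02826

x = -0.03502 M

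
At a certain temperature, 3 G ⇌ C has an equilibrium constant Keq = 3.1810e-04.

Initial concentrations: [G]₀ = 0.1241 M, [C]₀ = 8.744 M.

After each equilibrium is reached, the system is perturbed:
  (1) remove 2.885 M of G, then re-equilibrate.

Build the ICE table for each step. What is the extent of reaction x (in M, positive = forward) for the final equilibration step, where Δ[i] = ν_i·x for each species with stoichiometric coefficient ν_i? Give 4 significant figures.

x = -0.4805 M

Q₀ = 4575 vs Keq = 3.1810e-04 ⇒ Q>K, reverse
Step 1:
                   G          C
  I           0.1241      8.744
  C            19.27     -6.423
  E            19.39      2.321
  solve Keq expr → x = -6.423; check Q = 3.1810e-04
Then remove 2.885 M of G.
Step 2:
                   G          C
  I            16.51      2.321
  C            1.442    -0.4805
  E            17.95       1.84
  solve Keq expr → x = -0.4805; check Q = 3.1810e-04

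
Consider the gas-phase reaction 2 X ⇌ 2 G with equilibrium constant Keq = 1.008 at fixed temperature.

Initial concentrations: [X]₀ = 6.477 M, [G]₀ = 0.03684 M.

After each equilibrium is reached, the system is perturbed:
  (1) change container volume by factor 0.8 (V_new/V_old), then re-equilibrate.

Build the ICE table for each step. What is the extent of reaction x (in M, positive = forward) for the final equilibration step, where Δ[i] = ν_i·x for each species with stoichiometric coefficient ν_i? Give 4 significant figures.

x = 0 M

Q₀ = 3.2351e-05 vs Keq = 1.008 ⇒ Q<K, forward
Step 1:
                    X           G
  Initial       6.477     0.03684
  Change       -3.227       3.227
  Equil          3.25       3.263
  solve Keq expr → x = 1.613; check Q = 1.008
Then change container volume by factor 0.8 (V_new/V_old).
Step 2:
                    X           G
  Initial       4.063       4.079
  Change            0           0
  Equil         4.063       4.079
  solve Keq expr → x = 0; check Q = 1.008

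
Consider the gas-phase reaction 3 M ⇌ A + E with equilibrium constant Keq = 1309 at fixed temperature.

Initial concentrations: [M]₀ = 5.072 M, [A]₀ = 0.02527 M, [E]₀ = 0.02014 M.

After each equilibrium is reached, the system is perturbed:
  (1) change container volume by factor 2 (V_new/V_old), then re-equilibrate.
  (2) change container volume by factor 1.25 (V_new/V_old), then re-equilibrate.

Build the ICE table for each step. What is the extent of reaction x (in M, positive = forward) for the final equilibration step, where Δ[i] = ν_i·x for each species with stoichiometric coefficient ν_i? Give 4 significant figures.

x = -0.001624 M

Q₀ = 3.9006e-06 vs Keq = 1309 ⇒ Q<K, forward
Step 1:
                    M           A           E
  I             5.072     0.02527     0.02014
  C            -4.943       1.648       1.648
  E            0.1287       1.673       1.668
  solve Keq expr → x = 1.648; check Q = 1309
Then change container volume by factor 2 (V_new/V_old).
Step 2:
                    M           A           E
  I           0.06435      0.8365       0.834
  C           0.01637   -0.005457   -0.005457
  E           0.08072      0.8311      0.8285
  solve Keq expr → x = -0.005457; check Q = 1309
Then change container volume by factor 1.25 (V_new/V_old).
Step 3:
                    M           A           E
  I           0.06458      0.6648      0.6628
  C          0.004873   -0.001624   -0.001624
  E           0.06945      0.6632      0.6612
  solve Keq expr → x = -0.001624; check Q = 1309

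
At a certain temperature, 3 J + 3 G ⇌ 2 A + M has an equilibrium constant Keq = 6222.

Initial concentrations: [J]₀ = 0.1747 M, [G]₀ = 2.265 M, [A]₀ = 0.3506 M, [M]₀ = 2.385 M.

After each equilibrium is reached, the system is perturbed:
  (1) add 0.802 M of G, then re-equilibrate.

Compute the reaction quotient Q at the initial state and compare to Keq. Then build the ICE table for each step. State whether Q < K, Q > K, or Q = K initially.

Q₀ = 4.732; Q < K (proceeds forward)

Q₀ = 4.732 vs Keq = 6222 ⇒ Q<K, forward
Step 1:
                  J         G         A         M
  I          0.1747     2.265    0.3506     2.385
  C         -0.1542   -0.1542    0.1028   0.05141
  E         0.02046     2.111    0.4534     2.436
  solve Keq expr → x = 0.05141; check Q = 6222
Then add 0.802 M of G.
Step 2:
                  J         G         A         M
  I         0.02046     2.913    0.4534     2.436
  C        -0.00552  -0.00552   0.00368   0.00184
  E         0.01494     2.907    0.4571     2.438
  solve Keq expr → x = 0.00184; check Q = 6222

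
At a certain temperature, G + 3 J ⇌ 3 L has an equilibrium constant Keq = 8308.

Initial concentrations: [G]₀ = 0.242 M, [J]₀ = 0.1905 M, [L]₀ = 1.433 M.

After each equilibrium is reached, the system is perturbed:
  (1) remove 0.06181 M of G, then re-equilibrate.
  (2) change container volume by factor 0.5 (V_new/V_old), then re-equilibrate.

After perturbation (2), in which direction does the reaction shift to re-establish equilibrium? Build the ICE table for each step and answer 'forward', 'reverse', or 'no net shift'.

Q₀ = 1759 vs Keq = 8308 ⇒ Q<K, forward
Step 1:
                  G         J         L
  init        0.242    0.1905     1.433
  Δ        -0.02255  -0.06766   0.06766
  eq         0.2194    0.1228     1.501
  solve Keq expr → x = 0.02255; check Q = 8308
Then remove 0.06181 M of G.
Step 2:
                  G         J         L
  init       0.1576    0.1228     1.501
  Δ        0.004026   0.01208  -0.01208
  eq         0.1617    0.1349     1.489
  solve Keq expr → x = -0.004026; check Q = 8308
Then change container volume by factor 0.5 (V_new/V_old).
Step 3:
                  G         J         L
  init       0.3233    0.2698     2.977
  Δ        -0.01614  -0.04843   0.04843
  eq         0.3072    0.2214     3.026
  solve Keq expr → x = 0.01614; check Q = 8308

Direction: forward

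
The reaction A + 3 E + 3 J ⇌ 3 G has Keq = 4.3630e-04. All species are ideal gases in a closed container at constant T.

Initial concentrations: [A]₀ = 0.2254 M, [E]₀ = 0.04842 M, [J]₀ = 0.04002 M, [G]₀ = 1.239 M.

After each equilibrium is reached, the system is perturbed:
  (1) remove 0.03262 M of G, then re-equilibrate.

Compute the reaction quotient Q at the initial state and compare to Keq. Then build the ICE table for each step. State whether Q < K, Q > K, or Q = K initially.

Q₀ = 1.1597e+09 vs Keq = 4.3630e-04 ⇒ Q>K, reverse
Step 1:
                    A           E           J           G
  I            0.2254     0.04842     0.04002       1.239
  C            0.3826       1.148       1.148      -1.148
  E             0.608       1.196       1.188     0.09128
  solve Keq expr → x = -0.3826; check Q = 4.3630e-04
Then remove 0.03262 M of G.
Step 2:
                    A           E           J           G
  I             0.608       1.196       1.188     0.05866
  C         -0.009314    -0.02794    -0.02794     0.02794
  E            0.5987       1.168        1.16     0.08661
  solve Keq expr → x = 0.009314; check Q = 4.3630e-04

Q₀ = 1.1597e+09; Q > K (proceeds reverse)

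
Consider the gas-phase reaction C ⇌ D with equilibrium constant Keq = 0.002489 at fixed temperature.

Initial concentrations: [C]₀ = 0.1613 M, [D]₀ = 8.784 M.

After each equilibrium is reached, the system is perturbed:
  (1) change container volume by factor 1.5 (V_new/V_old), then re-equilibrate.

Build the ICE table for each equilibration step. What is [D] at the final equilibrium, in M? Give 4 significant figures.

Q₀ = 54.46 vs Keq = 0.002489 ⇒ Q>K, reverse
Step 1:
                    C           D
  init         0.1613       8.784
  Δ             8.762      -8.762
  eq            8.923     0.02221
  solve Keq expr → x = -8.762; check Q = 0.002489
Then change container volume by factor 1.5 (V_new/V_old).
Step 2:
                    C           D
  init          5.949     0.01481
  Δ                 0           0
  eq            5.949     0.01481
  solve Keq expr → x = 0; check Q = 0.002489

[D]_eq = 0.01481 M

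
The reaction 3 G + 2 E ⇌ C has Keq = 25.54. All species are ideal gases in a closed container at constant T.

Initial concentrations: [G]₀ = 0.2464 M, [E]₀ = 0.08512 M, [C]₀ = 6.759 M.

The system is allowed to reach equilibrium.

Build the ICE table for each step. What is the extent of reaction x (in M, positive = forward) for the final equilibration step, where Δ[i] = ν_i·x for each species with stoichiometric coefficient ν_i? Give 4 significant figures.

Q₀ = 6.2359e+04 vs Keq = 25.54 ⇒ Q>K, reverse
Step 1:
                   G          E          C
  init        0.2464    0.08512      6.759
  Δ           0.6982     0.4655    -0.2327
  eq          0.9446     0.5506      6.526
  solve Keq expr → x = -0.2327; check Q = 25.54

x = -0.2327 M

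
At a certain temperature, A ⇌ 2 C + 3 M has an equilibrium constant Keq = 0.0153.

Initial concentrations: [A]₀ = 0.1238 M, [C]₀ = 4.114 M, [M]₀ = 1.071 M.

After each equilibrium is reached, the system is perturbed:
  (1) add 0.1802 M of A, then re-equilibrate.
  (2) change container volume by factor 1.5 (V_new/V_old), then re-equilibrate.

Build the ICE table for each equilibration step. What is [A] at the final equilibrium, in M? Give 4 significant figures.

Q₀ = 167.9 vs Keq = 0.0153 ⇒ Q>K, reverse
Step 1:
                    A           C           M
  I            0.1238       4.114       1.071
  C            0.3292     -0.6584     -0.9876
  E             0.453       3.456     0.08342
  solve Keq expr → x = -0.3292; check Q = 0.0153
Then add 0.1802 M of A.
Step 2:
                    A           C           M
  I            0.6332       3.456     0.08342
  C         -0.003193    0.006387     0.00958
  E              0.63       3.462       0.093
  solve Keq expr → x = 0.003193; check Q = 0.0153
Then change container volume by factor 1.5 (V_new/V_old).
Step 3:
                    A           C           M
  I              0.42       2.308       0.062
  C          -0.01413     0.02827      0.0424
  E            0.4059       2.336      0.1044
  solve Keq expr → x = 0.01413; check Q = 0.0153

[A]_eq = 0.4059 M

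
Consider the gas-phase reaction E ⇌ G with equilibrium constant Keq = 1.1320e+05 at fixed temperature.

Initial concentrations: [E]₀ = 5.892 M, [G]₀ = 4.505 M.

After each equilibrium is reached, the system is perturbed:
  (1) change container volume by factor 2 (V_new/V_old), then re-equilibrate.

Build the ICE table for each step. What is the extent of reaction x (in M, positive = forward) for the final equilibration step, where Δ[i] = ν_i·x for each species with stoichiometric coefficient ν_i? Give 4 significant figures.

x = 0 M

Q₀ = 0.7646 vs Keq = 1.1320e+05 ⇒ Q<K, forward
Step 1:
                    E           G
  Initial       5.892       4.505
  Change       -5.892       5.892
  Equil    9.1845e-05        10.4
  solve Keq expr → x = 5.892; check Q = 1.1320e+05
Then change container volume by factor 2 (V_new/V_old).
Step 2:
                    E           G
  Initial  4.5923e-05       5.198
  Change            0           0
  Equil    4.5923e-05       5.198
  solve Keq expr → x = 0; check Q = 1.1320e+05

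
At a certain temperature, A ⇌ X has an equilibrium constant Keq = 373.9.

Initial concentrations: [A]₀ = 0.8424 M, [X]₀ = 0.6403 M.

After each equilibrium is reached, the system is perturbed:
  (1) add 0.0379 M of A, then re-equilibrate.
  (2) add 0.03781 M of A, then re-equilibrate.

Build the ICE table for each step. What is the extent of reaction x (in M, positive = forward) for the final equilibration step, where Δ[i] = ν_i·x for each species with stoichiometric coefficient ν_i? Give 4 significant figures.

Q₀ = 0.7601 vs Keq = 373.9 ⇒ Q<K, forward
Step 1:
                    A           X
  I            0.8424      0.6403
  C           -0.8384      0.8384
  E          0.003955       1.479
  solve Keq expr → x = 0.8384; check Q = 373.9
Then add 0.0379 M of A.
Step 2:
                    A           X
  I           0.04185       1.479
  C           -0.0378      0.0378
  E          0.004056       1.517
  solve Keq expr → x = 0.0378; check Q = 373.9
Then add 0.03781 M of A.
Step 3:
                    A           X
  I           0.04187       1.517
  C          -0.03771     0.03771
  E          0.004157       1.554
  solve Keq expr → x = 0.03771; check Q = 373.9

x = 0.03771 M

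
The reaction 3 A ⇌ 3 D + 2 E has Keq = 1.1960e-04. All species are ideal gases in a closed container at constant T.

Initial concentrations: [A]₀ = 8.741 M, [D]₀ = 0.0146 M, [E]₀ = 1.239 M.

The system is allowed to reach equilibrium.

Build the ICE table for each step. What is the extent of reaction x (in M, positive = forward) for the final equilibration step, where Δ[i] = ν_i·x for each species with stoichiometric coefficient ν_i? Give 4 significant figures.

Q₀ = 7.1535e-09 vs Keq = 1.1960e-04 ⇒ Q<K, forward
Step 1:
                    A           D           E
  I             8.741      0.0146       1.239
  C           -0.3103      0.3103      0.2068
  E             8.431      0.3249       1.446
  solve Keq expr → x = 0.1034; check Q = 1.1960e-04

x = 0.1034 M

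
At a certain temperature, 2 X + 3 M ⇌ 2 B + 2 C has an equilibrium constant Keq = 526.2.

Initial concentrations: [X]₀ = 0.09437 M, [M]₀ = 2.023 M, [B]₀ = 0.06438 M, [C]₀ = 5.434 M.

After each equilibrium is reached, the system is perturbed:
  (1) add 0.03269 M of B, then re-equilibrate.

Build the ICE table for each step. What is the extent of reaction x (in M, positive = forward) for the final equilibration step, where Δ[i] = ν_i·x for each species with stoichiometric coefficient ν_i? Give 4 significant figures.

Q₀ = 1.66 vs Keq = 526.2 ⇒ Q<K, forward
Step 1:
                  X         M         B         C
  Initial   0.09437     2.023   0.06438     5.434
  Change   -0.08104   -0.1216   0.08104   0.08104
  Equil     0.01333     1.901    0.1454     5.515
  solve Keq expr → x = 0.04052; check Q = 526.2
Then add 0.03269 M of B.
Step 2:
                  X         M         B         C
  Initial   0.01333     1.901    0.1781     5.515
  Change   0.002692  0.004038 -0.002692 -0.002692
  Equil     0.01603     1.905    0.1754     5.512
  solve Keq expr → x = -0.001346; check Q = 526.2

x = -0.001346 M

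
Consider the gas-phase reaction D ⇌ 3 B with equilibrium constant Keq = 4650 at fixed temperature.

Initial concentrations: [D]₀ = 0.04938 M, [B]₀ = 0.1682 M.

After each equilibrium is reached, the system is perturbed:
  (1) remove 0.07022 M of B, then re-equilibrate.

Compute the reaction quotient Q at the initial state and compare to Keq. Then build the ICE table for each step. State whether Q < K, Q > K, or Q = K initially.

Q₀ = 0.09637; Q < K (proceeds forward)

Q₀ = 0.09637 vs Keq = 4650 ⇒ Q<K, forward
Step 1:
                  D         B
  init      0.04938    0.1682
  Δ        -0.04937    0.1481
  eq      6.8065e-06    0.3163
  solve Keq expr → x = 0.04937; check Q = 4650
Then remove 0.07022 M of B.
Step 2:
                  D         B
  init    6.8065e-06    0.2461
  Δ       -3.6007e-06 1.0802e-05
  eq      3.2058e-06    0.2461
  solve Keq expr → x = 3.6007e-06; check Q = 4650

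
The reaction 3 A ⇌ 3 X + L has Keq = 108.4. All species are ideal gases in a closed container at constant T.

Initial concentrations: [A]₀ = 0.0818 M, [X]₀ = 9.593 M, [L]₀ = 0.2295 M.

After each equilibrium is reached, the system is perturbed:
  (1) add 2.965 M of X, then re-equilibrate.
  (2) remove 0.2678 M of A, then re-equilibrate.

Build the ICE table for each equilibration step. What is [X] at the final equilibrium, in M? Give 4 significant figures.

Q₀ = 3.7016e+05 vs Keq = 108.4 ⇒ Q>K, reverse
Step 1:
                    A           X           L
  Initial      0.0818       9.593      0.2295
  Change       0.5674     -0.5674     -0.1891
  Equil        0.6492       9.026     0.04035
  solve Keq expr → x = -0.1891; check Q = 108.4
Then add 2.965 M of X.
Step 2:
                    A           X           L
  Initial      0.6492       11.99     0.04035
  Change      0.05442    -0.05442    -0.01814
  Equil        0.7037       11.94     0.02221
  solve Keq expr → x = -0.01814; check Q = 108.4
Then remove 0.2678 M of A.
Step 3:
                    A           X           L
  Initial      0.4359       11.94     0.02221
  Change      0.04511    -0.04511    -0.01504
  Equil         0.481       11.89    0.007174
  solve Keq expr → x = -0.01504; check Q = 108.4

[X]_eq = 11.89 M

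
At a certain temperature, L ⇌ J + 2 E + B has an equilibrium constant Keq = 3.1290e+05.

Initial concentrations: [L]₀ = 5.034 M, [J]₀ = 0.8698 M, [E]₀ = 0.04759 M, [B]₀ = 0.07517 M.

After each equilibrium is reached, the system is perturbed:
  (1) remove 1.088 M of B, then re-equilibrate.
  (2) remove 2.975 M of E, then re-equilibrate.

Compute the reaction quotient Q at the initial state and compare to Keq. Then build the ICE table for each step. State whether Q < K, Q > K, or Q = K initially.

Q₀ = 2.9416e-05; Q < K (proceeds forward)

Q₀ = 2.9416e-05 vs Keq = 3.1290e+05 ⇒ Q<K, forward
Step 1:
                   L          J          E          B
  Initial      5.034     0.8698    0.04759    0.07517
  Change      -5.024      5.024      10.05      5.024
  Equil     0.009791      5.894       10.1      5.099
  solve Keq expr → x = 5.024; check Q = 3.1290e+05
Then remove 1.088 M of B.
Step 2:
                   L          J          E          B
  Initial   0.009791      5.894       10.1      4.011
  Change   -0.002076   0.002076   0.004152   0.002076
  Equil     0.007715      5.896       10.1      4.013
  solve Keq expr → x = 0.002076; check Q = 3.1290e+05
Then remove 2.975 M of E.
Step 3:
                   L          J          E          B
  Initial   0.007715      5.896      7.125      4.013
  Change   -0.003861   0.003861   0.007722   0.003861
  Equil     0.003854        5.9      7.133      4.017
  solve Keq expr → x = 0.003861; check Q = 3.1290e+05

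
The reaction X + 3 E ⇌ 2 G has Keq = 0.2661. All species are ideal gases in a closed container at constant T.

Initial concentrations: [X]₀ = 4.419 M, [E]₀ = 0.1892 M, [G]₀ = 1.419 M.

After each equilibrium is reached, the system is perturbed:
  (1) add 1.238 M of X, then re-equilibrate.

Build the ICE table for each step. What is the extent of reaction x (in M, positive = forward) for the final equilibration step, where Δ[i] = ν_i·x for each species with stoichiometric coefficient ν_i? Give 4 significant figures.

x = 0.01612 M

Q₀ = 67.28 vs Keq = 0.2661 ⇒ Q>K, reverse
Step 1:
                    X           E           G
  init          4.419      0.1892       1.419
  Δ            0.2362      0.7085     -0.4723
  eq            4.655      0.8977      0.9467
  solve Keq expr → x = -0.2362; check Q = 0.2661
Then add 1.238 M of X.
Step 2:
                    X           E           G
  init          5.893      0.8977      0.9467
  Δ          -0.01612    -0.04835     0.03224
  eq            5.877      0.8494      0.9789
  solve Keq expr → x = 0.01612; check Q = 0.2661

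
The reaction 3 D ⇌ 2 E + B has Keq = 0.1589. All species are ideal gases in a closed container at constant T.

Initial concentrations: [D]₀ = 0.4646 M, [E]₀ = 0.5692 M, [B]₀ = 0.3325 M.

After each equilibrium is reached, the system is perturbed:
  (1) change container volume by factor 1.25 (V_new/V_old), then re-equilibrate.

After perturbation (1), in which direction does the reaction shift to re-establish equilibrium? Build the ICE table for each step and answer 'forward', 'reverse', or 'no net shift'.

Q₀ = 1.074 vs Keq = 0.1589 ⇒ Q>K, reverse
Step 1:
                    D           E           B
  init         0.4646      0.5692      0.3325
  Δ             0.209     -0.1393    -0.06967
  eq           0.6736      0.4299      0.2628
  solve Keq expr → x = -0.06967; check Q = 0.1589
Then change container volume by factor 1.25 (V_new/V_old).
Step 2:
                    D           E           B
  init         0.5389      0.3439      0.2103
  Δ                 0           0           0
  eq           0.5389      0.3439      0.2103
  solve Keq expr → x = 0; check Q = 0.1589

Direction: no net shift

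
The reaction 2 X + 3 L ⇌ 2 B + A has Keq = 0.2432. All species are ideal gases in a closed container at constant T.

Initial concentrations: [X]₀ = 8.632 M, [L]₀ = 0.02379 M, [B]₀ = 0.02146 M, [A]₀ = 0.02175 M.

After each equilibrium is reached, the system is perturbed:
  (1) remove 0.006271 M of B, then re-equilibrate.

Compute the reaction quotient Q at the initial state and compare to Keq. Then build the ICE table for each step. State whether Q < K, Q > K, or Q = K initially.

Q₀ = 0.009984; Q < K (proceeds forward)

Q₀ = 0.009984 vs Keq = 0.2432 ⇒ Q<K, forward
Step 1:
                   X          L          B          A
  I            8.632    0.02379    0.02146    0.02175
  C        -0.008584   -0.01288   0.008584   0.004292
  E            8.623    0.01091    0.03004    0.02604
  solve Keq expr → x = 0.004292; check Q = 0.2432
Then remove 0.006271 M of B.
Step 2:
                   X          L          B          A
  I            8.623    0.01091    0.02377    0.02604
  C       -8.6561e-04  -0.001298 8.6561e-04 4.3281e-04
  E            8.623   0.009615    0.02464    0.02648
  solve Keq expr → x = 4.3281e-04; check Q = 0.2432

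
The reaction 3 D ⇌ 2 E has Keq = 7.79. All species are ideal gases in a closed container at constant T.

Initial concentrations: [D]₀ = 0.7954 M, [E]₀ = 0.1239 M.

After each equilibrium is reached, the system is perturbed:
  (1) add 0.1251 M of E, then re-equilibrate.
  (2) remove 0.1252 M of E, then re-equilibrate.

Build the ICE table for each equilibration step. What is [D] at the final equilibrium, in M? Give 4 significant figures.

Q₀ = 0.03051 vs Keq = 7.79 ⇒ Q<K, forward
Step 1:
                    D           E
  Initial      0.7954      0.1239
  Change      -0.4969      0.3313
  Equil        0.2985      0.4552
  solve Keq expr → x = 0.1656; check Q = 7.79
Then add 0.1251 M of E.
Step 2:
                    D           E
  Initial      0.2985      0.5803
  Change      0.04127    -0.02751
  Equil        0.3398      0.5528
  solve Keq expr → x = -0.01376; check Q = 7.79
Then remove 0.1252 M of E.
Step 3:
                    D           E
  Initial      0.3398      0.4276
  Change      -0.0413     0.02754
  Equil        0.2985      0.4551
  solve Keq expr → x = 0.01377; check Q = 7.79

[D]_eq = 0.2985 M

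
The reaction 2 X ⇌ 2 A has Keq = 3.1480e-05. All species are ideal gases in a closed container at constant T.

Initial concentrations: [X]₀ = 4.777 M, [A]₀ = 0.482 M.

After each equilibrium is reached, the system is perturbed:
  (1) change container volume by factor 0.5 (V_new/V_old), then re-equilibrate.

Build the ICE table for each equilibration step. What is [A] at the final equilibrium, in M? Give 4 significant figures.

Q₀ = 0.01018 vs Keq = 3.1480e-05 ⇒ Q>K, reverse
Step 1:
                   X          A
  init         4.777      0.482
  Δ           0.4527    -0.4527
  eq            5.23    0.02934
  solve Keq expr → x = -0.2263; check Q = 3.1480e-05
Then change container volume by factor 0.5 (V_new/V_old).
Step 2:
                   X          A
  init         10.46    0.05868
  Δ                0          0
  eq           10.46    0.05868
  solve Keq expr → x = 0; check Q = 3.1480e-05

[A]_eq = 0.05868 M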